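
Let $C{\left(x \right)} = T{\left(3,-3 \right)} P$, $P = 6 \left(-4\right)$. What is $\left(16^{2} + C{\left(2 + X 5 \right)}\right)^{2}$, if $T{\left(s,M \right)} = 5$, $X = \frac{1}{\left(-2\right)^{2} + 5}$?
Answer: $18496$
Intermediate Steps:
$X = \frac{1}{9}$ ($X = \frac{1}{4 + 5} = \frac{1}{9} \approx 0.11111$)
$P = -24$
$C{\left(x \right)} = -120$ ($C{\left(x \right)} = 5 \left(-24\right) = -120$)
$\left(16^{2} + C{\left(2 + X 5 \right)}\right)^{2} = \left(16^{2} - 120\right)^{2} = \left(256 - 120\right)^{2} = 136^{2} = 18496$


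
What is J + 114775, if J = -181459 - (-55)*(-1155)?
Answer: -130209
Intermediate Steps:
J = -244984 (J = -181459 - 1*63525 = -181459 - 63525 = -244984)
J + 114775 = -244984 + 114775 = -130209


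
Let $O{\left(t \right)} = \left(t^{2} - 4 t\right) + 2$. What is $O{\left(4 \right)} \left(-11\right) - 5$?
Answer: $-27$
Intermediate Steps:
$O{\left(t \right)} = 2 + t^{2} - 4 t$
$O{\left(4 \right)} \left(-11\right) - 5 = \left(2 + 4^{2} - 16\right) \left(-11\right) - 5 = \left(2 + 16 - 16\right) \left(-11\right) - 5 = 2 \left(-11\right) - 5 = -22 - 5 = -27$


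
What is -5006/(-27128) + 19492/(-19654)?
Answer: -107597763/133293428 ≈ -0.80723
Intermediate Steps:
-5006/(-27128) + 19492/(-19654) = -5006*(-1/27128) + 19492*(-1/19654) = 2503/13564 - 9746/9827 = -107597763/133293428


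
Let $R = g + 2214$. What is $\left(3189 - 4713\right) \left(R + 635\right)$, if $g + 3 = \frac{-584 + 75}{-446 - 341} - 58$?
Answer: $- \frac{3344669460}{787} \approx -4.2499 \cdot 10^{6}$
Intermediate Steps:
$g = - \frac{47498}{787}$ ($g = -3 - \left(58 - \frac{-584 + 75}{-446 - 341}\right) = -3 - \left(58 + \frac{509}{-787}\right) = -3 - \frac{45137}{787} = - \frac{47498}{787} \approx -60.353$)
$R = \frac{1694920}{787}$ ($R = - \frac{47498}{787} + 2214 = \frac{1694920}{787} \approx 2153.6$)
$\left(3189 - 4713\right) \left(R + 635\right) = \left(3189 - 4713\right) \left(\frac{1694920}{787} + 635\right) = \left(-1524\right) \frac{2194665}{787} = - \frac{3344669460}{787}$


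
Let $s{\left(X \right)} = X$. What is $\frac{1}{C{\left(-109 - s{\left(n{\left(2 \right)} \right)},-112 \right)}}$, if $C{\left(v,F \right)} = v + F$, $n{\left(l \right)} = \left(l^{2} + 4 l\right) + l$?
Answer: $- \frac{1}{235} \approx -0.0042553$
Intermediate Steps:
$n{\left(l \right)} = l^{2} + 5 l$
$C{\left(v,F \right)} = F + v$
$\frac{1}{C{\left(-109 - s{\left(n{\left(2 \right)} \right)},-112 \right)}} = \frac{1}{-112 - \left(109 + 2 \left(5 + 2\right)\right)} = \frac{1}{-112 - \left(109 + 2 \cdot 7\right)} = \frac{1}{-112 - 123} = \frac{1}{-235} = - \frac{1}{235}$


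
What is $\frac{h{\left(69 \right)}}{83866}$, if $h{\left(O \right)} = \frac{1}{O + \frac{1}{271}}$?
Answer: $\frac{271}{1568294200} \approx 1.728 \cdot 10^{-7}$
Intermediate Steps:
$h{\left(O \right)} = \frac{1}{\frac{1}{271} + O}$ ($h{\left(O \right)} = \frac{1}{O + \frac{1}{271}} = \frac{1}{\frac{1}{271} + O}$)
$\frac{h{\left(69 \right)}}{83866} = \frac{271 \frac{1}{1 + 271 \cdot 69}}{83866} = \frac{271}{1 + 18699} \cdot \frac{1}{83866} = \frac{271}{18700} \cdot \frac{1}{83866} = \frac{271}{1568294200}$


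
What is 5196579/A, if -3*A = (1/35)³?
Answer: -668409973875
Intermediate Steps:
A = -1/128625 (A = -(1/35)³/3 = -⅓*1/42875 = -1/128625 ≈ -7.7745e-6)
5196579/A = 5196579/(-1/128625) = 5196579*(-128625) = -668409973875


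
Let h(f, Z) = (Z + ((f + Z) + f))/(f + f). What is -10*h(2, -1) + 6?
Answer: 1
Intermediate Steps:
h(f, Z) = (2*Z + 2*f)/(2*f) (h(f, Z) = (Z + ((Z + f) + f))/((2*f)) = (Z + (Z + 2*f))*(1/(2*f)) = (2*Z + 2*f)*(1/(2*f)) = (2*Z + 2*f)/(2*f))
-10*h(2, -1) + 6 = -10*(-1 + 2)/2 + 6 = -5 + 6 = 1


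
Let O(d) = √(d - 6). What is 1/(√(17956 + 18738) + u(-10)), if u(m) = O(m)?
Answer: 1/(√36694 + 4*I) ≈ 0.0052181 - 0.000109*I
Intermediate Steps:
O(d) = √(-6 + d)
u(m) = √(-6 + m)
1/(√(17956 + 18738) + u(-10)) = 1/(√(17956 + 18738) + √(-6 - 10)) = 1/(√36694 + √(-16)) = 1/(√36694 + 4*I)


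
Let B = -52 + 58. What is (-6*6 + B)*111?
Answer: -3330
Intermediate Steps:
B = 6
(-6*6 + B)*111 = (-6*6 + 6)*111 = (-36 + 6)*111 = -30*111 = -3330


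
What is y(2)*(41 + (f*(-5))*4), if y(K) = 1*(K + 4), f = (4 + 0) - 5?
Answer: 366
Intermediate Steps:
f = -1 (f = 4 - 5 = -1)
y(K) = 4 + K (y(K) = 1*(4 + K) = 4 + K)
y(2)*(41 + (f*(-5))*4) = (4 + 2)*(41 - 1*(-5)*4) = 6*(41 + 5*4) = 6*(41 + 20) = 6*61 = 366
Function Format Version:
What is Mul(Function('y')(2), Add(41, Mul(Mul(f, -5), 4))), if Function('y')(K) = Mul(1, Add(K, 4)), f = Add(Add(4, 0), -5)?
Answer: 366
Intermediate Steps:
f = -1 (f = Add(4, -5) = -1)
Function('y')(K) = Add(4, K) (Function('y')(K) = Mul(1, Add(4, K)) = Add(4, K))
Mul(Function('y')(2), Add(41, Mul(Mul(f, -5), 4))) = Mul(Add(4, 2), Add(41, Mul(Mul(-1, -5), 4))) = Mul(6, Add(41, Mul(5, 4))) = Mul(6, Add(41, 20)) = Mul(6, 61) = 366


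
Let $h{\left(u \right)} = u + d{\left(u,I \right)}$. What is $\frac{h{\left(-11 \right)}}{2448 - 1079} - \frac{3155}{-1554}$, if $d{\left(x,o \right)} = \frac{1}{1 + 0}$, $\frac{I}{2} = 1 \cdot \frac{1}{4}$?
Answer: $\frac{116315}{57498} \approx 2.0229$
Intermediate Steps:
$I = \frac{1}{2}$ ($I = 2 \cdot 1 \cdot \frac{1}{4} = 2 \cdot \frac{1}{4} = \frac{1}{2} \approx 0.5$)
$d{\left(x,o \right)} = 1$ ($d{\left(x,o \right)} = 1^{-1} = 1$)
$h{\left(u \right)} = 1 + u$ ($h{\left(u \right)} = u + 1 = 1 + u$)
$\frac{h{\left(-11 \right)}}{2448 - 1079} - \frac{3155}{-1554} = \frac{1 - 11}{2448 - 1079} - \frac{3155}{-1554} = - \frac{10}{2448 - 1079} - - \frac{3155}{1554} = - \frac{10}{1369} + \frac{3155}{1554} = \frac{116315}{57498}$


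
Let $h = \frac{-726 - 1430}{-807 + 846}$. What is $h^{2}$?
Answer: $\frac{4648336}{1521} \approx 3056.1$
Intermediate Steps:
$h = - \frac{2156}{39}$ ($h = \frac{-726 - 1430}{39} = \left(-726 - 1430\right) \frac{1}{39} = \left(-2156\right) \frac{1}{39} = - \frac{2156}{39} \approx -55.282$)
$h^{2} = \left(- \frac{2156}{39}\right)^{2} = \frac{4648336}{1521}$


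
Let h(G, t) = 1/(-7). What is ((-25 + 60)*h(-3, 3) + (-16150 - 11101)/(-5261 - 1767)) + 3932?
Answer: 3946601/1004 ≈ 3930.9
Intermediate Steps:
h(G, t) = -⅐
((-25 + 60)*h(-3, 3) + (-16150 - 11101)/(-5261 - 1767)) + 3932 = ((-25 + 60)*(-⅐) + (-16150 - 11101)/(-5261 - 1767)) + 3932 = (35*(-⅐) - 27251/(-7028)) + 3932 = (-5 - 27251*(-1/7028)) + 3932 = (-5 + 3893/1004) + 3932 = -1127/1004 + 3932 = 3946601/1004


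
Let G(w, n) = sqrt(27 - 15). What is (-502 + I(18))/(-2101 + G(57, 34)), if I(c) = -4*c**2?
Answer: 3777598/4414189 + 3596*sqrt(3)/4414189 ≈ 0.85720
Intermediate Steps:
G(w, n) = 2*sqrt(3) (G(w, n) = sqrt(12) = 2*sqrt(3))
(-502 + I(18))/(-2101 + G(57, 34)) = (-502 - 4*18**2)/(-2101 + 2*sqrt(3)) = (-502 - 4*324)/(-2101 + 2*sqrt(3)) = (-502 - 1296)/(-2101 + 2*sqrt(3)) = -1798/(-2101 + 2*sqrt(3))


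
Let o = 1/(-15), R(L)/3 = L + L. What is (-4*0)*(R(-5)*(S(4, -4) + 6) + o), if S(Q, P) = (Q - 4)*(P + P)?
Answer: 0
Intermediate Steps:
R(L) = 6*L (R(L) = 3*(L + L) = 3*(2*L) = 6*L)
S(Q, P) = 2*P*(-4 + Q) (S(Q, P) = (-4 + Q)*(2*P) = 2*P*(-4 + Q))
o = -1/15 ≈ -0.066667
(-4*0)*(R(-5)*(S(4, -4) + 6) + o) = (-4*0)*((6*(-5))*(2*(-4)*(-4 + 4) + 6) - 1/15) = 0*(-30*(2*(-4)*0 + 6) - 1/15) = 0*(-30*(0 + 6) - 1/15) = 0*(-30*6 - 1/15) = 0*(-180 - 1/15) = 0*(-2701/15) = 0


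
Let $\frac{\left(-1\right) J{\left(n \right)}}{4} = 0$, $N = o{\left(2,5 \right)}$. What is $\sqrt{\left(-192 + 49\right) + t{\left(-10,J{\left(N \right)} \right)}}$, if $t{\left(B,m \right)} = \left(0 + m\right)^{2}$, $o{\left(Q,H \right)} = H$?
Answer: $i \sqrt{143} \approx 11.958 i$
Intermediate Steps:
$N = 5$
$J{\left(n \right)} = 0$ ($J{\left(n \right)} = \left(-4\right) 0 = 0$)
$t{\left(B,m \right)} = m^{2}$
$\sqrt{\left(-192 + 49\right) + t{\left(-10,J{\left(N \right)} \right)}} = \sqrt{\left(-192 + 49\right) + 0^{2}} = \sqrt{-143 + 0} = \sqrt{-143} = i \sqrt{143}$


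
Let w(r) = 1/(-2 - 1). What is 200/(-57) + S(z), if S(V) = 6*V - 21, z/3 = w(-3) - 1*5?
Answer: -6869/57 ≈ -120.51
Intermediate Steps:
w(r) = -1/3 (w(r) = 1/(-3) = -1/3)
z = -16 (z = 3*(-1/3 - 1*5) = 3*(-1/3 - 5) = 3*(-16/3) = -16)
S(V) = -21 + 6*V
200/(-57) + S(z) = 200/(-57) + (-21 + 6*(-16)) = 200*(-1/57) + (-21 - 96) = -200/57 - 117 = -6869/57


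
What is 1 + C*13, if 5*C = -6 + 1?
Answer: -12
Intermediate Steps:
C = -1 (C = (-6 + 1)/5 = (⅕)*(-5) = -1)
1 + C*13 = 1 - 1*13 = 1 - 13 = -12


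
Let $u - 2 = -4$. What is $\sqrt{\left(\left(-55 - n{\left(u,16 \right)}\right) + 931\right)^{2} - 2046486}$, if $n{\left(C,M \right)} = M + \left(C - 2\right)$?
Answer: $i \sqrt{1299990} \approx 1140.2 i$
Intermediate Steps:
$u = -2$ ($u = 2 - 4 = -2$)
$n{\left(C,M \right)} = -2 + C + M$ ($n{\left(C,M \right)} = M + \left(-2 + C\right) = -2 + C + M$)
$\sqrt{\left(\left(-55 - n{\left(u,16 \right)}\right) + 931\right)^{2} - 2046486} = \sqrt{\left(\left(-55 - \left(-2 - 2 + 16\right)\right) + 931\right)^{2} - 2046486} = \sqrt{\left(\left(-55 - 12\right) + 931\right)^{2} - 2046486} = \sqrt{\left(-67 + 931\right)^{2} - 2046486} = \sqrt{864^{2} - 2046486} = \sqrt{746496 - 2046486} = \sqrt{-1299990} = i \sqrt{1299990}$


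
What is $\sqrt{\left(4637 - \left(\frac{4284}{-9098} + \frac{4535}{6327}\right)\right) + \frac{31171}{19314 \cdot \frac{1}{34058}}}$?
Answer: $\frac{\sqrt{4613713251823394492817}}{278221389} \approx 244.14$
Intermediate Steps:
$\sqrt{\left(4637 - \left(\frac{4284}{-9098} + \frac{4535}{6327}\right)\right) + \frac{31171}{19314 \cdot \frac{1}{34058}}} = \sqrt{\left(4637 - \left(4284 \left(- \frac{1}{9098}\right) + 4535 \cdot \frac{1}{6327}\right)\right) + \frac{31171}{19314 \cdot \frac{1}{34058}}} = \sqrt{\left(4637 - \left(- \frac{2142}{4549} + \frac{4535}{6327}\right)\right) + \frac{31171}{\frac{9657}{17029}}} = \sqrt{\left(4637 - \frac{7077281}{28781523}\right) + 31171 \cdot \frac{17029}{9657}} = \sqrt{\left(4637 - \frac{7077281}{28781523}\right) + \frac{530810959}{9657}} = \sqrt{\frac{133452844870}{28781523} + \frac{530810959}{9657}} = \sqrt{\frac{16582884832853}{278221389}} = \frac{\sqrt{4613713251823394492817}}{278221389}$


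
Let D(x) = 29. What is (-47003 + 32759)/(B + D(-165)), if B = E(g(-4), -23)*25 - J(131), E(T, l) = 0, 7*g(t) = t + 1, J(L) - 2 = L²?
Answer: 7122/8567 ≈ 0.83133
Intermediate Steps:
J(L) = 2 + L²
g(t) = ⅐ + t/7 (g(t) = (t + 1)/7 = (1 + t)/7 = ⅐ + t/7)
B = -17163 (B = 0*25 - (2 + 131²) = 0 - (2 + 17161) = 0 - 1*17163 = 0 - 17163 = -17163)
(-47003 + 32759)/(B + D(-165)) = (-47003 + 32759)/(-17163 + 29) = -14244/(-17134) = -14244*(-1/17134) = 7122/8567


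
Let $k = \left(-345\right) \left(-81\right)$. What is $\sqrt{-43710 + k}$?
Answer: $i \sqrt{15765} \approx 125.56 i$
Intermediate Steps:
$k = 27945$
$\sqrt{-43710 + k} = \sqrt{-43710 + 27945} = \sqrt{-15765} = i \sqrt{15765}$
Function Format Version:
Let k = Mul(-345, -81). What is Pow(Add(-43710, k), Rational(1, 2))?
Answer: Mul(I, Pow(15765, Rational(1, 2))) ≈ Mul(125.56, I)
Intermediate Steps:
k = 27945
Pow(Add(-43710, k), Rational(1, 2)) = Pow(Add(-43710, 27945), Rational(1, 2)) = Pow(-15765, Rational(1, 2)) = Mul(I, Pow(15765, Rational(1, 2)))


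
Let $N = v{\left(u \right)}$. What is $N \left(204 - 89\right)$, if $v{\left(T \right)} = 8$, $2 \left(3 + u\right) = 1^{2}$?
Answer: $920$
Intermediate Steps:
$u = - \frac{5}{2}$ ($u = -3 + \frac{1^{2}}{2} = -3 + \frac{1}{2} \cdot 1 = -3 + \frac{1}{2} = - \frac{5}{2} \approx -2.5$)
$N = 8$
$N \left(204 - 89\right) = 8 \left(204 - 89\right) = 8 \cdot 115 = 920$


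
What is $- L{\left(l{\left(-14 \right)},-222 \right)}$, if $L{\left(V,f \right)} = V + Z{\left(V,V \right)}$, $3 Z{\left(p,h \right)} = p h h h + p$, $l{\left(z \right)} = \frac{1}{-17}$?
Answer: $\frac{19651}{250563} \approx 0.078427$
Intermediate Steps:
$l{\left(z \right)} = - \frac{1}{17}$
$Z{\left(p,h \right)} = \frac{p}{3} + \frac{p h^{3}}{3}$ ($Z{\left(p,h \right)} = \frac{p h h h + p}{3} = \frac{h p h h + p}{3} = \frac{p h^{2} h + p}{3} = \frac{p h^{3} + p}{3} = \frac{p + p h^{3}}{3} = \frac{p}{3} + \frac{p h^{3}}{3}$)
$L{\left(V,f \right)} = V + \frac{V \left(1 + V^{3}\right)}{3}$
$- L{\left(l{\left(-14 \right)},-222 \right)} = - \frac{\left(-1\right) \left(4 + \left(- \frac{1}{17}\right)^{3}\right)}{3 \cdot 17} = - \frac{\left(-1\right) \left(4 - \frac{1}{4913}\right)}{3 \cdot 17} = - \frac{\left(-1\right) 19651}{3 \cdot 17 \cdot 4913} = \left(-1\right) \left(- \frac{19651}{250563}\right) = \frac{19651}{250563}$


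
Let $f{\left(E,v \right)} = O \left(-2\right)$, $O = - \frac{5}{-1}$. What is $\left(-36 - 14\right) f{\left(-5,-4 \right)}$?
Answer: $500$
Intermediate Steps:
$O = 5$ ($O = \left(-5\right) \left(-1\right) = 5$)
$f{\left(E,v \right)} = -10$ ($f{\left(E,v \right)} = 5 \left(-2\right) = -10$)
$\left(-36 - 14\right) f{\left(-5,-4 \right)} = \left(-36 - 14\right) \left(-10\right) = \left(-50\right) \left(-10\right) = 500$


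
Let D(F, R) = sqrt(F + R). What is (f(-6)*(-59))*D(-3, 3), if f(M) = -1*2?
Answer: 0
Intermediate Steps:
f(M) = -2
(f(-6)*(-59))*D(-3, 3) = (-2*(-59))*sqrt(-3 + 3) = 118*sqrt(0) = 118*0 = 0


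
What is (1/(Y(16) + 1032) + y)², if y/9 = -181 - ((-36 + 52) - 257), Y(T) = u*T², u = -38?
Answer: 22050903913921/75620416 ≈ 2.9160e+5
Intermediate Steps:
Y(T) = -38*T²
y = 540 (y = 9*(-181 - ((-36 + 52) - 257)) = 9*(-181 - (16 - 257)) = 9*(-181 - 1*(-241)) = 9*(-181 + 241) = 9*60 = 540)
(1/(Y(16) + 1032) + y)² = (1/(-38*16² + 1032) + 540)² = (1/(-38*256 + 1032) + 540)² = (1/(-9728 + 1032) + 540)² = (1/(-8696) + 540)² = (-1/8696 + 540)² = (4695839/8696)² = 22050903913921/75620416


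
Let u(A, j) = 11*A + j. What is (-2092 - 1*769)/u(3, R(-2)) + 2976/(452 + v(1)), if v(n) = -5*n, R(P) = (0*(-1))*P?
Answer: -393553/4917 ≈ -80.039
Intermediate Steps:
R(P) = 0 (R(P) = 0*P = 0)
u(A, j) = j + 11*A
(-2092 - 1*769)/u(3, R(-2)) + 2976/(452 + v(1)) = (-2092 - 1*769)/(0 + 11*3) + 2976/(452 - 5*1) = (-2092 - 769)/(0 + 33) + 2976/(452 - 5) = -2861/33 + 2976/447 = -2861*1/33 + 2976*(1/447) = -2861/33 + 992/149 = -393553/4917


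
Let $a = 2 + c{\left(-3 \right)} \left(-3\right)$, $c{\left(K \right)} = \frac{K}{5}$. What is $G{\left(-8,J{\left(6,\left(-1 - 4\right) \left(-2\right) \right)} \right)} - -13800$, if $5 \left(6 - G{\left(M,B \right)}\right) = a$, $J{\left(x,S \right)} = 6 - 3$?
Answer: $\frac{345131}{25} \approx 13805.0$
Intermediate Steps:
$J{\left(x,S \right)} = 3$ ($J{\left(x,S \right)} = 6 - 3 = 3$)
$c{\left(K \right)} = \frac{K}{5}$ ($c{\left(K \right)} = K \frac{1}{5} = \frac{K}{5}$)
$a = \frac{19}{5}$ ($a = 2 + \frac{1}{5} \left(-3\right) \left(-3\right) = 2 - - \frac{9}{5} = 2 + \frac{9}{5} = \frac{19}{5} \approx 3.8$)
$G{\left(M,B \right)} = \frac{131}{25}$ ($G{\left(M,B \right)} = 6 - \frac{19}{25} = \frac{131}{25}$)
$G{\left(-8,J{\left(6,\left(-1 - 4\right) \left(-2\right) \right)} \right)} - -13800 = \frac{131}{25} - -13800 = \frac{131}{25} + 13800 = \frac{345131}{25}$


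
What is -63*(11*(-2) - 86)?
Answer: 6804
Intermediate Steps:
-63*(11*(-2) - 86) = -63*(-22 - 86) = -63*(-108) = 6804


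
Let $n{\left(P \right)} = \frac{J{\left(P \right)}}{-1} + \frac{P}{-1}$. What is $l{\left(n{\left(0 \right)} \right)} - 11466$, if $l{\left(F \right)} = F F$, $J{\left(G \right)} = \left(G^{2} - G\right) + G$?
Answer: $-11466$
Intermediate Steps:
$J{\left(G \right)} = G^{2}$
$n{\left(P \right)} = - P - P^{2}$ ($n{\left(P \right)} = \frac{P^{2}}{-1} + \frac{P}{-1} = P^{2} \left(-1\right) + P \left(-1\right) = - P^{2} - P = - P - P^{2}$)
$l{\left(F \right)} = F^{2}$
$l{\left(n{\left(0 \right)} \right)} - 11466 = \left(0 \left(-1 - 0\right)\right)^{2} - 11466 = \left(0 \left(-1 + 0\right)\right)^{2} - 11466 = \left(0 \left(-1\right)\right)^{2} - 11466 = 0^{2} - 11466 = 0 - 11466 = -11466$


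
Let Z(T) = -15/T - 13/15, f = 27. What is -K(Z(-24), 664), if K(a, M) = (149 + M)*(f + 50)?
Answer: -62601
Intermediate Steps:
Z(T) = -13/15 - 15/T (Z(T) = -15/T - 13*1/15 = -15/T - 13/15 = -13/15 - 15/T)
K(a, M) = 11473 + 77*M (K(a, M) = (149 + M)*(27 + 50) = (149 + M)*77 = 11473 + 77*M)
-K(Z(-24), 664) = -(11473 + 77*664) = -(11473 + 51128) = -1*62601 = -62601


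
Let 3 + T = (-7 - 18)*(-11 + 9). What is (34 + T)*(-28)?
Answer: -2268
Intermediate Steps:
T = 47 (T = -3 + (-7 - 18)*(-11 + 9) = -3 - 25*(-2) = -3 + 50 = 47)
(34 + T)*(-28) = (34 + 47)*(-28) = 81*(-28) = -2268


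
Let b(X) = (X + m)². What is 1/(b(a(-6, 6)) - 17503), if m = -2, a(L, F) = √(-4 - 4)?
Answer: I/(-17507*I + 8*√2) ≈ -5.712e-5 + 3.6913e-8*I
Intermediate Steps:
a(L, F) = 2*I*√2 (a(L, F) = √(-8) = 2*I*√2)
b(X) = (-2 + X)² (b(X) = (X - 2)² = (-2 + X)²)
1/(b(a(-6, 6)) - 17503) = 1/((-2 + 2*I*√2)² - 17503) = 1/(-17503 + (-2 + 2*I*√2)²)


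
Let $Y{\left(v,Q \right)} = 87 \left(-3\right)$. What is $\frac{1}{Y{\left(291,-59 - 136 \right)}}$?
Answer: $- \frac{1}{261} \approx -0.0038314$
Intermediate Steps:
$Y{\left(v,Q \right)} = -261$
$\frac{1}{Y{\left(291,-59 - 136 \right)}} = \frac{1}{-261} = - \frac{1}{261}$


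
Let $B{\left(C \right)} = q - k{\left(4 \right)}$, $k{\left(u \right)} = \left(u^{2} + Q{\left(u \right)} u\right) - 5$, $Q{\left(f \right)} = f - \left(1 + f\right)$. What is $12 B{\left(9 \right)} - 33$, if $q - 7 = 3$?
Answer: $3$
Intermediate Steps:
$Q{\left(f \right)} = -1$
$q = 10$ ($q = 7 + 3 = 10$)
$k{\left(u \right)} = -5 + u^{2} - u$ ($k{\left(u \right)} = \left(u^{2} - u\right) - 5 = -5 + u^{2} - u$)
$B{\left(C \right)} = 3$ ($B{\left(C \right)} = 10 - \left(-5 + 4^{2} - 4\right) = 10 - \left(-5 + 16 - 4\right) = 10 - 7 = 3$)
$12 B{\left(9 \right)} - 33 = 12 \cdot 3 - 33 = 36 - 33 = 3$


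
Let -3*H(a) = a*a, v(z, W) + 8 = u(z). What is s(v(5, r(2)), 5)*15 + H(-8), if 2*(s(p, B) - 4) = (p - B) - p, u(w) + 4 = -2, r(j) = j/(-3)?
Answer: 7/6 ≈ 1.1667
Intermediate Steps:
r(j) = -j/3 (r(j) = j*(-⅓) = -j/3)
u(w) = -6 (u(w) = -4 - 2 = -6)
v(z, W) = -14 (v(z, W) = -8 - 6 = -14)
H(a) = -a²/3 (H(a) = -a*a/3 = -a²/3)
s(p, B) = 4 - B/2 (s(p, B) = 4 + ((p - B) - p)/2 = 4 + (-B)/2 = 4 - B/2)
s(v(5, r(2)), 5)*15 + H(-8) = (4 - ½*5)*15 - ⅓*(-8)² = (4 - 5/2)*15 - ⅓*64 = (3/2)*15 - 64/3 = 45/2 - 64/3 = 7/6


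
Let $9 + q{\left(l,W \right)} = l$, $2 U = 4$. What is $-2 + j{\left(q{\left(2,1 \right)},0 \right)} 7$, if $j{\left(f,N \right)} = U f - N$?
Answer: $-100$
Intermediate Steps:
$U = 2$ ($U = \frac{1}{2} \cdot 4 = 2$)
$q{\left(l,W \right)} = -9 + l$
$j{\left(f,N \right)} = - N + 2 f$ ($j{\left(f,N \right)} = 2 f - N = - N + 2 f$)
$-2 + j{\left(q{\left(2,1 \right)},0 \right)} 7 = -2 + \left(\left(-1\right) 0 + 2 \left(-9 + 2\right)\right) 7 = -2 + \left(0 + 2 \left(-7\right)\right) 7 = -2 + \left(0 - 14\right) 7 = -2 - 98 = -100$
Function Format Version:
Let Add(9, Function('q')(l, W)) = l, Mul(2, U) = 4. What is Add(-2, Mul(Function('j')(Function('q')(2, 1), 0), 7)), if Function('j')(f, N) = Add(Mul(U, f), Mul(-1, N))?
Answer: -100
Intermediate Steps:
U = 2 (U = Mul(Rational(1, 2), 4) = 2)
Function('q')(l, W) = Add(-9, l)
Function('j')(f, N) = Add(Mul(-1, N), Mul(2, f)) (Function('j')(f, N) = Add(Mul(2, f), Mul(-1, N)) = Add(Mul(-1, N), Mul(2, f)))
Add(-2, Mul(Function('j')(Function('q')(2, 1), 0), 7)) = Add(-2, Mul(Add(Mul(-1, 0), Mul(2, Add(-9, 2))), 7)) = Add(-2, Mul(Add(0, Mul(2, -7)), 7)) = Add(-2, Mul(Add(0, -14), 7)) = Add(-2, Mul(-14, 7)) = Add(-2, -98) = -100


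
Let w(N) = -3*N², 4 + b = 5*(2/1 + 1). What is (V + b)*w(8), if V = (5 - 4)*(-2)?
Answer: -1728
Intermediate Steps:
V = -2 (V = 1*(-2) = -2)
b = 11 (b = -4 + 5*(2/1 + 1) = -4 + 5*(2*1 + 1) = -4 + 5*(2 + 1) = -4 + 5*3 = -4 + 15 = 11)
(V + b)*w(8) = (-2 + 11)*(-3*8²) = 9*(-3*64) = 9*(-192) = -1728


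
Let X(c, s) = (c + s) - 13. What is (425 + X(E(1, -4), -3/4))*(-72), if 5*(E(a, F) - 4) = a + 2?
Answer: -149706/5 ≈ -29941.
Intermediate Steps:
E(a, F) = 22/5 + a/5 (E(a, F) = 4 + (a + 2)/5 = 4 + (2 + a)/5 = 4 + (⅖ + a/5) = 22/5 + a/5)
X(c, s) = -13 + c + s
(425 + X(E(1, -4), -3/4))*(-72) = (425 + (-13 + (22/5 + (⅕)*1) - 3/4))*(-72) = (425 + (-13 + (22/5 + ⅕) - 3*¼))*(-72) = (425 + (-13 + 23/5 - ¾))*(-72) = (425 - 183/20)*(-72) = (8317/20)*(-72) = -149706/5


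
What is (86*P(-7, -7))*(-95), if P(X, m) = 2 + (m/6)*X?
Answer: -249185/3 ≈ -83062.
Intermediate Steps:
P(X, m) = 2 + X*m/6 (P(X, m) = 2 + (m*(⅙))*X = 2 + (m/6)*X = 2 + X*m/6)
(86*P(-7, -7))*(-95) = (86*(2 + (⅙)*(-7)*(-7)))*(-95) = (86*(2 + 49/6))*(-95) = (86*(61/6))*(-95) = (2623/3)*(-95) = -249185/3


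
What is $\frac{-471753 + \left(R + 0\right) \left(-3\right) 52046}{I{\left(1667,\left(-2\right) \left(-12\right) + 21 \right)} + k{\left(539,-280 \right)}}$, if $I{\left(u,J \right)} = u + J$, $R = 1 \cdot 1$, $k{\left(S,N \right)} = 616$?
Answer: $- \frac{209297}{776} \approx -269.71$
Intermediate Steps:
$R = 1$
$I{\left(u,J \right)} = J + u$
$\frac{-471753 + \left(R + 0\right) \left(-3\right) 52046}{I{\left(1667,\left(-2\right) \left(-12\right) + 21 \right)} + k{\left(539,-280 \right)}} = \frac{-471753 + \left(1 + 0\right) \left(-3\right) 52046}{\left(\left(\left(-2\right) \left(-12\right) + 21\right) + 1667\right) + 616} = \frac{-471753 + 1 \left(-3\right) 52046}{\left(\left(24 + 21\right) + 1667\right) + 616} = \frac{-471753 - 156138}{\left(45 + 1667\right) + 616} = \frac{-471753 - 156138}{1712 + 616} = - \frac{627891}{2328} = \left(-627891\right) \frac{1}{2328} = - \frac{209297}{776}$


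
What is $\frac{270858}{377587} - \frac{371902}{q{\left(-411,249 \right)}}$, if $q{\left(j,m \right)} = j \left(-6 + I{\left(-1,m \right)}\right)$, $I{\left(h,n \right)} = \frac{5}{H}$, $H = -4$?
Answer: $- \frac{79781869342}{642922779} \approx -124.09$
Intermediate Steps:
$I{\left(h,n \right)} = - \frac{5}{4}$ ($I{\left(h,n \right)} = \frac{5}{-4} = 5 \left(- \frac{1}{4}\right) = - \frac{5}{4}$)
$q{\left(j,m \right)} = - \frac{29 j}{4}$ ($q{\left(j,m \right)} = j \left(-6 - \frac{5}{4}\right) = j \left(- \frac{29}{4}\right) = - \frac{29 j}{4}$)
$\frac{270858}{377587} - \frac{371902}{q{\left(-411,249 \right)}} = \frac{270858}{377587} - \frac{371902}{\left(- \frac{29}{4}\right) \left(-411\right)} = 270858 \cdot \frac{1}{377587} - \frac{371902}{\frac{11919}{4}} = \frac{38694}{53941} - \frac{1487608}{11919} = - \frac{79781869342}{642922779}$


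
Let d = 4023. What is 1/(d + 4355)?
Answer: 1/8378 ≈ 0.00011936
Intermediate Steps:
1/(d + 4355) = 1/(4023 + 4355) = 1/8378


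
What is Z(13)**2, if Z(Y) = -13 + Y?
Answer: 0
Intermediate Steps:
Z(13)**2 = (-13 + 13)**2 = 0**2 = 0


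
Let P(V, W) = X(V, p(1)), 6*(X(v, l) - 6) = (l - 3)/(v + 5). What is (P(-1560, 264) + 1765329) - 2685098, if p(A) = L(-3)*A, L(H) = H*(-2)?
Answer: -2860462931/3110 ≈ -9.1976e+5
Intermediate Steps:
L(H) = -2*H
p(A) = 6*A (p(A) = (-2*(-3))*A = 6*A)
X(v, l) = 6 + (-3 + l)/(6*(5 + v)) (X(v, l) = 6 + ((l - 3)/(v + 5))/6 = 6 + ((-3 + l)/(5 + v))/6 = 6 + (-3 + l)/(6*(5 + v)))
P(V, W) = (183 + 36*V)/(6*(5 + V)) (P(V, W) = (177 + 6*1 + 36*V)/(6*(5 + V)) = (177 + 6 + 36*V)/(6*(5 + V)) = (183 + 36*V)/(6*(5 + V)))
(P(-1560, 264) + 1765329) - 2685098 = ((61 + 12*(-1560))/(2*(5 - 1560)) + 1765329) - 2685098 = ((1/2)*(61 - 18720)/(-1555) + 1765329) - 2685098 = ((1/2)*(-1/1555)*(-18659) + 1765329) - 2685098 = (18659/3110 + 1765329) - 2685098 = 5490191849/3110 - 2685098 = -2860462931/3110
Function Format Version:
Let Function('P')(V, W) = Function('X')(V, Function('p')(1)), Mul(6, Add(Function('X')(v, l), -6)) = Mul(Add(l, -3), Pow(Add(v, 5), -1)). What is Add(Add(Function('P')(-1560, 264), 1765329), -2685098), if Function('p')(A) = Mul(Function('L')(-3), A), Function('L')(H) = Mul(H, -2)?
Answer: Rational(-2860462931, 3110) ≈ -9.1976e+5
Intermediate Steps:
Function('L')(H) = Mul(-2, H)
Function('p')(A) = Mul(6, A) (Function('p')(A) = Mul(Mul(-2, -3), A) = Mul(6, A))
Function('X')(v, l) = Add(6, Mul(Rational(1, 6), Pow(Add(5, v), -1), Add(-3, l))) (Function('X')(v, l) = Add(6, Mul(Rational(1, 6), Mul(Add(l, -3), Pow(Add(v, 5), -1)))) = Add(6, Mul(Rational(1, 6), Mul(Add(-3, l), Pow(Add(5, v), -1)))) = Add(6, Mul(Rational(1, 6), Mul(Pow(Add(5, v), -1), Add(-3, l)))) = Add(6, Mul(Rational(1, 6), Pow(Add(5, v), -1), Add(-3, l))))
Function('P')(V, W) = Mul(Rational(1, 6), Pow(Add(5, V), -1), Add(183, Mul(36, V))) (Function('P')(V, W) = Mul(Rational(1, 6), Pow(Add(5, V), -1), Add(177, Mul(6, 1), Mul(36, V))) = Mul(Rational(1, 6), Pow(Add(5, V), -1), Add(177, 6, Mul(36, V))) = Mul(Rational(1, 6), Pow(Add(5, V), -1), Add(183, Mul(36, V))))
Add(Add(Function('P')(-1560, 264), 1765329), -2685098) = Add(Add(Mul(Rational(1, 2), Pow(Add(5, -1560), -1), Add(61, Mul(12, -1560))), 1765329), -2685098) = Add(Add(Mul(Rational(1, 2), Pow(-1555, -1), Add(61, -18720)), 1765329), -2685098) = Add(Add(Mul(Rational(1, 2), Rational(-1, 1555), -18659), 1765329), -2685098) = Add(Add(Rational(18659, 3110), 1765329), -2685098) = Add(Rational(5490191849, 3110), -2685098) = Rational(-2860462931, 3110)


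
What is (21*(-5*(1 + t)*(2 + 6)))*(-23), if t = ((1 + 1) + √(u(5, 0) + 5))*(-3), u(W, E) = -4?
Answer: -154560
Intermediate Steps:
t = -9 (t = ((1 + 1) + √(-4 + 5))*(-3) = (2 + √1)*(-3) = (2 + 1)*(-3) = 3*(-3) = -9)
(21*(-5*(1 + t)*(2 + 6)))*(-23) = (21*(-5*(1 - 9)*(2 + 6)))*(-23) = (21*(-(-40)*8))*(-23) = (21*(-5*(-64)))*(-23) = (21*320)*(-23) = 6720*(-23) = -154560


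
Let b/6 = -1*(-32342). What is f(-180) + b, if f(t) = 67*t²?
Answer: 2364852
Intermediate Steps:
b = 194052 (b = 6*(-1*(-32342)) = 6*32342 = 194052)
f(-180) + b = 67*(-180)² + 194052 = 67*32400 + 194052 = 2170800 + 194052 = 2364852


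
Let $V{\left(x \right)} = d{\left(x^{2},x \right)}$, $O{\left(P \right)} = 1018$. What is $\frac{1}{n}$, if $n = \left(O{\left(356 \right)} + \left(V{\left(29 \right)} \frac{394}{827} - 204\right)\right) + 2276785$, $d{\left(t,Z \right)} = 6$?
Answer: $\frac{827}{1883576737} \approx 4.3906 \cdot 10^{-7}$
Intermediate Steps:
$V{\left(x \right)} = 6$
$n = \frac{1883576737}{827}$ ($n = \left(1018 - \left(204 - 6 \cdot \frac{394}{827}\right)\right) + 2276785 = \left(1018 - \left(204 - 6 \cdot 394 \cdot \frac{1}{827}\right)\right) + 2276785 = \left(1018 + \left(6 \cdot \frac{394}{827} - 204\right)\right) + 2276785 = \left(1018 + \left(\frac{2364}{827} - 204\right)\right) + 2276785 = \left(1018 - \frac{166344}{827}\right) + 2276785 = \frac{675542}{827} + 2276785 = \frac{1883576737}{827} \approx 2.2776 \cdot 10^{6}$)
$\frac{1}{n} = \frac{1}{\frac{1883576737}{827}} = \frac{827}{1883576737}$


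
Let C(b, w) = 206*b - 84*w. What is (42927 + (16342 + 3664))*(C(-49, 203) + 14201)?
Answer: -814667685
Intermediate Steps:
C(b, w) = -84*w + 206*b
(42927 + (16342 + 3664))*(C(-49, 203) + 14201) = (42927 + (16342 + 3664))*((-84*203 + 206*(-49)) + 14201) = (42927 + 20006)*((-17052 - 10094) + 14201) = 62933*(-27146 + 14201) = 62933*(-12945) = -814667685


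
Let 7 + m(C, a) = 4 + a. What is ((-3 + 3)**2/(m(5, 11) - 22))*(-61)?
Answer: 0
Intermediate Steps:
m(C, a) = -3 + a (m(C, a) = -7 + (4 + a) = -3 + a)
((-3 + 3)**2/(m(5, 11) - 22))*(-61) = ((-3 + 3)**2/((-3 + 11) - 22))*(-61) = (0**2/(8 - 22))*(-61) = (0/(-14))*(-61) = (0*(-1/14))*(-61) = 0*(-61) = 0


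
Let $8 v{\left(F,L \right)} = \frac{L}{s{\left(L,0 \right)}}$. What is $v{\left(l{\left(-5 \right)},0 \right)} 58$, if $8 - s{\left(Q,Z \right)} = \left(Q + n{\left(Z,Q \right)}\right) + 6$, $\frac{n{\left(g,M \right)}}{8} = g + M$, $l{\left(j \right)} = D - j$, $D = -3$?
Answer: $0$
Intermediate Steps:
$l{\left(j \right)} = -3 - j$
$n{\left(g,M \right)} = 8 M + 8 g$ ($n{\left(g,M \right)} = 8 \left(g + M\right) = 8 \left(M + g\right) = 8 M + 8 g$)
$s{\left(Q,Z \right)} = 2 - 9 Q - 8 Z$ ($s{\left(Q,Z \right)} = 8 - \left(\left(Q + \left(8 Q + 8 Z\right)\right) + 6\right) = 8 - \left(\left(8 Z + 9 Q\right) + 6\right) = 8 - \left(6 + 8 Z + 9 Q\right) = 2 - 9 Q - 8 Z$)
$v{\left(F,L \right)} = \frac{L}{8 \left(2 - 9 L\right)}$ ($v{\left(F,L \right)} = \frac{L \frac{1}{2 - 9 L - 0}}{8} = \frac{L \frac{1}{2 - 9 L + 0}}{8} = \frac{L \frac{1}{2 - 9 L}}{8} = \frac{L}{8 \left(2 - 9 L\right)}$)
$v{\left(l{\left(-5 \right)},0 \right)} 58 = \left(-1\right) 0 \frac{1}{-16 + 72 \cdot 0} \cdot 58 = \left(-1\right) 0 \frac{1}{-16 + 0} \cdot 58 = \left(-1\right) 0 \frac{1}{-16} \cdot 58 = \left(-1\right) 0 \left(- \frac{1}{16}\right) 58 = 0 \cdot 58 = 0$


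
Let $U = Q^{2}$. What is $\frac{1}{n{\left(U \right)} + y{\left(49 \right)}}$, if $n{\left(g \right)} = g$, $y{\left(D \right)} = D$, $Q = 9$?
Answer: $\frac{1}{130} \approx 0.0076923$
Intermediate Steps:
$U = 81$ ($U = 9^{2} = 81$)
$\frac{1}{n{\left(U \right)} + y{\left(49 \right)}} = \frac{1}{81 + 49} = \frac{1}{130}$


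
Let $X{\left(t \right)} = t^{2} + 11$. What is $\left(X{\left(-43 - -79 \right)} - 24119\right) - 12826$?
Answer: $-35638$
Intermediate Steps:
$X{\left(t \right)} = 11 + t^{2}$
$\left(X{\left(-43 - -79 \right)} - 24119\right) - 12826 = \left(\left(11 + \left(-43 - -79\right)^{2}\right) - 24119\right) - 12826 = \left(\left(11 + \left(-43 + 79\right)^{2}\right) - 24119\right) - 12826 = \left(\left(11 + 36^{2}\right) - 24119\right) - 12826 = \left(\left(11 + 1296\right) - 24119\right) - 12826 = \left(1307 - 24119\right) - 12826 = -22812 - 12826 = -35638$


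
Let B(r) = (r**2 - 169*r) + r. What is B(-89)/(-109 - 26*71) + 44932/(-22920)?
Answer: -30604561/2240430 ≈ -13.660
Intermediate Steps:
B(r) = r**2 - 168*r
B(-89)/(-109 - 26*71) + 44932/(-22920) = (-89*(-168 - 89))/(-109 - 26*71) + 44932/(-22920) = (-89*(-257))/(-109 - 1846) + 44932*(-1/22920) = 22873/(-1955) - 11233/5730 = 22873*(-1/1955) - 11233/5730 = -22873/1955 - 11233/5730 = -30604561/2240430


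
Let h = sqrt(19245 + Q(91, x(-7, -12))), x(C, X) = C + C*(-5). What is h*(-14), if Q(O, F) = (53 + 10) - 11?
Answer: -14*sqrt(19297) ≈ -1944.8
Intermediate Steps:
x(C, X) = -4*C (x(C, X) = C - 5*C = -4*C)
Q(O, F) = 52 (Q(O, F) = 63 - 11 = 52)
h = sqrt(19297) (h = sqrt(19245 + 52) = sqrt(19297) ≈ 138.91)
h*(-14) = sqrt(19297)*(-14) = -14*sqrt(19297)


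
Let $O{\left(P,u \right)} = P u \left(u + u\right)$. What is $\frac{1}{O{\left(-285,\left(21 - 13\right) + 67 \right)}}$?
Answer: $- \frac{1}{3206250} \approx -3.1189 \cdot 10^{-7}$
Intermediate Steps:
$O{\left(P,u \right)} = 2 P u^{2}$ ($O{\left(P,u \right)} = P u 2 u = 2 P u^{2}$)
$\frac{1}{O{\left(-285,\left(21 - 13\right) + 67 \right)}} = \frac{1}{2 \left(-285\right) \left(\left(21 - 13\right) + 67\right)^{2}} = \frac{1}{2 \left(-285\right) \left(8 + 67\right)^{2}} = \frac{1}{2 \left(-285\right) 75^{2}} = \frac{1}{2 \left(-285\right) 5625} = \frac{1}{-3206250} = - \frac{1}{3206250}$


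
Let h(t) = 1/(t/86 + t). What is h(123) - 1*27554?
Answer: -294855268/10701 ≈ -27554.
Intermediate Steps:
h(t) = 86/(87*t) (h(t) = 1/(t*(1/86) + t) = 1/(t/86 + t) = 1/(87*t/86) = 86/(87*t))
h(123) - 1*27554 = (86/87)/123 - 1*27554 = (86/87)*(1/123) - 27554 = 86/10701 - 27554 = -294855268/10701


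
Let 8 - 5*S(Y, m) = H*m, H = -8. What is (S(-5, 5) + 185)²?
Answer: 946729/25 ≈ 37869.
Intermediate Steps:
S(Y, m) = 8/5 + 8*m/5 (S(Y, m) = 8/5 - (-8)*m/5 = 8/5 + 8*m/5)
(S(-5, 5) + 185)² = ((8/5 + (8/5)*5) + 185)² = ((8/5 + 8) + 185)² = (48/5 + 185)² = (973/5)² = 946729/25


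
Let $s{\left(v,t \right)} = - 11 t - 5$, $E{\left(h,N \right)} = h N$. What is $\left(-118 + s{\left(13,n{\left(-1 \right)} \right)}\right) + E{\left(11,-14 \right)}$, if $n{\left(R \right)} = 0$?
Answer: $-277$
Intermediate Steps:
$E{\left(h,N \right)} = N h$
$s{\left(v,t \right)} = -5 - 11 t$
$\left(-118 + s{\left(13,n{\left(-1 \right)} \right)}\right) + E{\left(11,-14 \right)} = \left(-118 - 5\right) - 154 = -123 - 154 = -277$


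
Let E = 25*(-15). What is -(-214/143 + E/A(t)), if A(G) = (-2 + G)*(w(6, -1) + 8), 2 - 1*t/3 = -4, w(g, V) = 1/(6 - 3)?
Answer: 9859/2288 ≈ 4.3090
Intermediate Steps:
w(g, V) = ⅓ (w(g, V) = 1/3 = ⅓)
t = 18 (t = 6 - 3*(-4) = 6 + 12 = 18)
E = -375
A(G) = -50/3 + 25*G/3 (A(G) = (-2 + G)*(⅓ + 8) = (-2 + G)*(25/3) = -50/3 + 25*G/3)
-(-214/143 + E/A(t)) = -(-214/143 - 375/(-50/3 + (25/3)*18)) = -(-214*1/143 - 375/(-50/3 + 150)) = -(-214/143 - 375/400/3) = -(-214/143 - 375*3/400) = -(-214/143 - 45/16) = -1*(-9859/2288) = 9859/2288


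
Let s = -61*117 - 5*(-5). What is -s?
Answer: 7112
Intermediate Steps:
s = -7112 (s = -7137 + 25 = -7112)
-s = -1*(-7112) = 7112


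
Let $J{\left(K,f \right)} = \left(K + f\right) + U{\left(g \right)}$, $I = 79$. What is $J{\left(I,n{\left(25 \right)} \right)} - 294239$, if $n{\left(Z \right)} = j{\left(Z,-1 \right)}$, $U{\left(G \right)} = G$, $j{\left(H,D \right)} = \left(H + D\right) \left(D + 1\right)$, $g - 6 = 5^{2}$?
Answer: $-294129$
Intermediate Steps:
$g = 31$ ($g = 6 + 5^{2} = 6 + 25 = 31$)
$j{\left(H,D \right)} = \left(1 + D\right) \left(D + H\right)$ ($j{\left(H,D \right)} = \left(D + H\right) \left(1 + D\right) = \left(1 + D\right) \left(D + H\right)$)
$n{\left(Z \right)} = 0$ ($n{\left(Z \right)} = -1 + Z + \left(-1\right)^{2} - Z = -1 + Z + 1 - Z = 0$)
$J{\left(K,f \right)} = 31 + K + f$ ($J{\left(K,f \right)} = \left(K + f\right) + 31 = 31 + K + f$)
$J{\left(I,n{\left(25 \right)} \right)} - 294239 = \left(31 + 79 + 0\right) - 294239 = 110 - 294239 = -294129$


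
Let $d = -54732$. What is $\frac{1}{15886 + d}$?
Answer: $- \frac{1}{38846} \approx -2.5743 \cdot 10^{-5}$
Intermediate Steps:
$\frac{1}{15886 + d} = \frac{1}{15886 - 54732} = \frac{1}{-38846} = - \frac{1}{38846}$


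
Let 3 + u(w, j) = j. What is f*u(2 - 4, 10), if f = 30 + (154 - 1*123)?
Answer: 427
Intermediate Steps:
u(w, j) = -3 + j
f = 61 (f = 30 + (154 - 123) = 30 + 31 = 61)
f*u(2 - 4, 10) = 61*(-3 + 10) = 61*7 = 427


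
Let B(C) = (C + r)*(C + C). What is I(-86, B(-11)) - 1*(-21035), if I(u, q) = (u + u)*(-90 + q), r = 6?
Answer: 17595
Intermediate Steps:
B(C) = 2*C*(6 + C) (B(C) = (C + 6)*(C + C) = (6 + C)*(2*C) = 2*C*(6 + C))
I(u, q) = 2*u*(-90 + q) (I(u, q) = (2*u)*(-90 + q) = 2*u*(-90 + q))
I(-86, B(-11)) - 1*(-21035) = 2*(-86)*(-90 + 2*(-11)*(6 - 11)) - 1*(-21035) = 2*(-86)*(-90 + 2*(-11)*(-5)) + 21035 = 2*(-86)*(-90 + 110) + 21035 = 2*(-86)*20 + 21035 = -3440 + 21035 = 17595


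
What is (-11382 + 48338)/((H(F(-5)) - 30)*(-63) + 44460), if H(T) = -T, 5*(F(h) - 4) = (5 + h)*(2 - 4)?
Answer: 18478/23301 ≈ 0.79301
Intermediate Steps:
F(h) = 2 - 2*h/5 (F(h) = 4 + ((5 + h)*(2 - 4))/5 = 4 + ((5 + h)*(-2))/5 = 4 + (-10 - 2*h)/5 = 4 + (-2 - 2*h/5) = 2 - 2*h/5)
(-11382 + 48338)/((H(F(-5)) - 30)*(-63) + 44460) = (-11382 + 48338)/((-(2 - ⅖*(-5)) - 30)*(-63) + 44460) = 36956/((-(2 + 2) - 30)*(-63) + 44460) = 36956/((-1*4 - 30)*(-63) + 44460) = 36956/((-4 - 30)*(-63) + 44460) = 36956/(-34*(-63) + 44460) = 36956/(2142 + 44460) = 36956/46602 = 36956*(1/46602) = 18478/23301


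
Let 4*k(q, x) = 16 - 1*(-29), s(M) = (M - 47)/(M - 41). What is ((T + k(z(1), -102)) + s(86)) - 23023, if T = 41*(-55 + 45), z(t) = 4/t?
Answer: -1405253/60 ≈ -23421.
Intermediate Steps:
s(M) = (-47 + M)/(-41 + M)
T = -410 (T = 41*(-10) = -410)
k(q, x) = 45/4 (k(q, x) = (16 - 1*(-29))/4 = (16 + 29)/4 = (¼)*45 = 45/4)
((T + k(z(1), -102)) + s(86)) - 23023 = ((-410 + 45/4) + (-47 + 86)/(-41 + 86)) - 23023 = (-1595/4 + 39/45) - 23023 = (-1595/4 + (1/45)*39) - 23023 = (-1595/4 + 13/15) - 23023 = -23873/60 - 23023 = -1405253/60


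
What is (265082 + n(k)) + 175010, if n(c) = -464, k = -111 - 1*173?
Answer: 439628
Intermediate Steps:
k = -284 (k = -111 - 173 = -284)
(265082 + n(k)) + 175010 = (265082 - 464) + 175010 = 264618 + 175010 = 439628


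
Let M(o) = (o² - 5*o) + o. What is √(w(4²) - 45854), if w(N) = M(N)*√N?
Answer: I*√45086 ≈ 212.33*I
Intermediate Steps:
M(o) = o² - 4*o
w(N) = N^(3/2)*(-4 + N) (w(N) = (N*(-4 + N))*√N = N^(3/2)*(-4 + N))
√(w(4²) - 45854) = √((4²)^(3/2)*(-4 + 4²) - 45854) = √(16^(3/2)*(-4 + 16) - 45854) = √(64*12 - 45854) = √(768 - 45854) = √(-45086) = I*√45086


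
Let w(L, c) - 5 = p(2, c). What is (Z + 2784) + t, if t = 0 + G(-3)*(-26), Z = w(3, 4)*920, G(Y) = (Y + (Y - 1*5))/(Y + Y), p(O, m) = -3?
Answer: 13729/3 ≈ 4576.3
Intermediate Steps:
w(L, c) = 2 (w(L, c) = 5 - 3 = 2)
G(Y) = (-5 + 2*Y)/(2*Y) (G(Y) = (Y + (Y - 5))/((2*Y)) = (Y + (-5 + Y))*(1/(2*Y)) = (-5 + 2*Y)*(1/(2*Y)) = (-5 + 2*Y)/(2*Y))
Z = 1840 (Z = 2*920 = 1840)
t = -143/3 (t = 0 + ((-5/2 - 3)/(-3))*(-26) = 0 - 1/3*(-11/2)*(-26) = 0 + (11/6)*(-26) = 0 - 143/3 = -143/3 ≈ -47.667)
(Z + 2784) + t = (1840 + 2784) - 143/3 = 4624 - 143/3 = 13729/3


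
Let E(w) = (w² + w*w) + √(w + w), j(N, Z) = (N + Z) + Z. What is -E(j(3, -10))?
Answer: -578 - I*√34 ≈ -578.0 - 5.831*I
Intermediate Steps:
j(N, Z) = N + 2*Z
E(w) = 2*w² + √2*√w (E(w) = (w² + w²) + √(2*w) = 2*w² + √2*√w)
-E(j(3, -10)) = -(2*(3 + 2*(-10))² + √2*√(3 + 2*(-10))) = -(2*(3 - 20)² + √2*√(3 - 20)) = -(2*(-17)² + √2*√(-17)) = -(2*289 + √2*(I*√17)) = -(578 + I*√34) = -578 - I*√34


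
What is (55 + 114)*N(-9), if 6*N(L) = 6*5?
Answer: 845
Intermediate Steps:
N(L) = 5 (N(L) = (6*5)/6 = (⅙)*30 = 5)
(55 + 114)*N(-9) = (55 + 114)*5 = 169*5 = 845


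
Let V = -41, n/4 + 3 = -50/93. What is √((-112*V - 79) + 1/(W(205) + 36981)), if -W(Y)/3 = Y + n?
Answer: 3*√638779004879966/1128662 ≈ 67.179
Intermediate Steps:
n = -1316/93 (n = -12 + 4*(-50/93) = -12 - 200/93 = -1316/93 ≈ -14.151)
W(Y) = 1316/31 - 3*Y (W(Y) = -3*(Y - 1316/93) = -3*(-1316/93 + Y) = 1316/31 - 3*Y)
√((-112*V - 79) + 1/(W(205) + 36981)) = √((-112*(-41) - 79) + 1/((1316/31 - 3*205) + 36981)) = √((4592 - 79) + 1/((1316/31 - 615) + 36981)) = √(4513 + 1/(-17749/31 + 36981)) = √(4513 + 1/(1128662/31)) = √(4513 + 31/1128662) = √(5093651637/1128662) = 3*√638779004879966/1128662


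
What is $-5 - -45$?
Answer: $40$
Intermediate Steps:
$-5 - -45 = -5 + 45 = 40$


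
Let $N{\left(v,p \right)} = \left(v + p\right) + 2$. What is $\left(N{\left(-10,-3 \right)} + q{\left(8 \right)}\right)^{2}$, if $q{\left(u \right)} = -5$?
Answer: $256$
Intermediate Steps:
$N{\left(v,p \right)} = 2 + p + v$ ($N{\left(v,p \right)} = \left(p + v\right) + 2 = 2 + p + v$)
$\left(N{\left(-10,-3 \right)} + q{\left(8 \right)}\right)^{2} = \left(\left(2 - 3 - 10\right) - 5\right)^{2} = \left(-11 - 5\right)^{2} = \left(-16\right)^{2} = 256$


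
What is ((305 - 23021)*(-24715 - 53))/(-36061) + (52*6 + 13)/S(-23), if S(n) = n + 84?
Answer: -34308703343/2199721 ≈ -15597.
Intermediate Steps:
S(n) = 84 + n
((305 - 23021)*(-24715 - 53))/(-36061) + (52*6 + 13)/S(-23) = ((305 - 23021)*(-24715 - 53))/(-36061) + (52*6 + 13)/(84 - 23) = -22716*(-24768)*(-1/36061) + (312 + 13)/61 = 562629888*(-1/36061) + 325*(1/61) = -562629888/36061 + 325/61 = -34308703343/2199721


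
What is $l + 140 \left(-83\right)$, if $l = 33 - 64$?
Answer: $-11651$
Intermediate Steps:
$l = -31$
$l + 140 \left(-83\right) = -31 + 140 \left(-83\right) = -31 - 11620 = -11651$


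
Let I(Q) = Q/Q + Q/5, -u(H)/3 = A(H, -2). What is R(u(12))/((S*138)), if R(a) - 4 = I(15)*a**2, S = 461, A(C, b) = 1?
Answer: 20/31809 ≈ 0.00062875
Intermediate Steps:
u(H) = -3 (u(H) = -3*1 = -3)
I(Q) = 1 + Q/5 (I(Q) = 1 + Q*(1/5) = 1 + Q/5)
R(a) = 4 + 4*a**2 (R(a) = 4 + (1 + (1/5)*15)*a**2 = 4 + (1 + 3)*a**2 = 4 + 4*a**2)
R(u(12))/((S*138)) = (4 + 4*(-3)**2)/((461*138)) = (4 + 4*9)/63618 = (4 + 36)*(1/63618) = 40*(1/63618) = 20/31809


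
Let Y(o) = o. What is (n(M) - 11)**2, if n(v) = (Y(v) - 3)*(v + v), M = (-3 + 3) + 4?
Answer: 9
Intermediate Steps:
M = 4 (M = 0 + 4 = 4)
n(v) = 2*v*(-3 + v) (n(v) = (v - 3)*(v + v) = (-3 + v)*(2*v) = 2*v*(-3 + v))
(n(M) - 11)**2 = (2*4*(-3 + 4) - 11)**2 = (2*4*1 - 11)**2 = (8 - 11)**2 = (-3)**2 = 9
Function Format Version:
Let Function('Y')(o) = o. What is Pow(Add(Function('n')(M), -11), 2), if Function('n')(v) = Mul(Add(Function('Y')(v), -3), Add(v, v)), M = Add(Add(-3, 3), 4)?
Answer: 9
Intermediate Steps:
M = 4 (M = Add(0, 4) = 4)
Function('n')(v) = Mul(2, v, Add(-3, v)) (Function('n')(v) = Mul(Add(v, -3), Add(v, v)) = Mul(Add(-3, v), Mul(2, v)) = Mul(2, v, Add(-3, v)))
Pow(Add(Function('n')(M), -11), 2) = Pow(Add(Mul(2, 4, Add(-3, 4)), -11), 2) = Pow(Add(Mul(2, 4, 1), -11), 2) = Pow(Add(8, -11), 2) = Pow(-3, 2) = 9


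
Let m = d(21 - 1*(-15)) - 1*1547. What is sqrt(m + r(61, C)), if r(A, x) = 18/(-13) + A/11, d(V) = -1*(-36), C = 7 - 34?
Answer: 3*I*sqrt(3423706)/143 ≈ 38.818*I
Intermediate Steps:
C = -27
d(V) = 36
r(A, x) = -18/13 + A/11 (r(A, x) = 18*(-1/13) + A*(1/11) = -18/13 + A/11)
m = -1511 (m = 36 - 1*1547 = 36 - 1547 = -1511)
sqrt(m + r(61, C)) = sqrt(-1511 + (-18/13 + (1/11)*61)) = sqrt(-1511 + (-18/13 + 61/11)) = sqrt(-1511 + 595/143) = sqrt(-215478/143) = 3*I*sqrt(3423706)/143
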